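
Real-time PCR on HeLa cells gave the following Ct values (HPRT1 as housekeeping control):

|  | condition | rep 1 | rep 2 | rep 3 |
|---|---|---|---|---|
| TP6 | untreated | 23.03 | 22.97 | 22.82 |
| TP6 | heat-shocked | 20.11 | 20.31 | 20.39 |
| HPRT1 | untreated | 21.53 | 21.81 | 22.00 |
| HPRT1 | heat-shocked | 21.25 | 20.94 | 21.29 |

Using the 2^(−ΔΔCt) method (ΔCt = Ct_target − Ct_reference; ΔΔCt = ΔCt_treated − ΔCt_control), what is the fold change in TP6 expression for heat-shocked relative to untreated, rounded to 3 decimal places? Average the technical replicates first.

Mean Ct: TP6 untreated 22.940; TP6 heat-shocked 20.270; HPRT1 untreated 21.780; HPRT1 heat-shocked 21.160
ΔCt(untreated) = 22.940 − 21.780 = 1.160
ΔCt(heat-shocked) = 20.270 − 21.160 = -0.890
ΔΔCt = -0.890 − 1.160 = -2.050
Fold change = 2^(−(-2.050)) = 2^2.050 = 4.1411

4.141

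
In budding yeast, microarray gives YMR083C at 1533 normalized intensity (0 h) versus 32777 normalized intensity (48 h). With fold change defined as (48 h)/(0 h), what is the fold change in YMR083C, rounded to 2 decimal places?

Fold change = 32777 / 1533 = 21.381
YMR083C is upregulated.

21.38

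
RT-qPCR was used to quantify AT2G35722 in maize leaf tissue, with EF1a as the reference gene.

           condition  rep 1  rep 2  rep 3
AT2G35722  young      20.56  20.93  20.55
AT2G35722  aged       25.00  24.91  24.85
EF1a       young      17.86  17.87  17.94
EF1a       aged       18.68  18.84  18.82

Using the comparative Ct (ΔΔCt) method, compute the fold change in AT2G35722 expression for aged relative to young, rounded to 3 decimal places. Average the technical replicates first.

Mean Ct: AT2G35722 young 20.680; AT2G35722 aged 24.920; EF1a young 17.890; EF1a aged 18.780
ΔCt(young) = 20.680 − 17.890 = 2.790
ΔCt(aged) = 24.920 − 18.780 = 6.140
ΔΔCt = 6.140 − 2.790 = 3.350
Fold change = 2^(−3.350) = 0.0981

0.098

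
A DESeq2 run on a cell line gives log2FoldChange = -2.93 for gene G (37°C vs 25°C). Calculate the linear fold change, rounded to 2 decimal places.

Fold change = 2^(-2.93) = 0.131

0.13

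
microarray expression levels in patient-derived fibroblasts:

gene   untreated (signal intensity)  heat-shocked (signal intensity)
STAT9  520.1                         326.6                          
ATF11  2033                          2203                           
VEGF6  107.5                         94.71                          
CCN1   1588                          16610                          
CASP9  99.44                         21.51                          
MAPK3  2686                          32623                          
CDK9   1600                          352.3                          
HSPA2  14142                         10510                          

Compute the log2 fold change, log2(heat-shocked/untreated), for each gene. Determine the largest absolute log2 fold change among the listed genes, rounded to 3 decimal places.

log2(326.6/520.1) = -0.671  (STAT9)
log2(2203/2033) = 0.116  (ATF11)
log2(94.71/107.5) = -0.183  (VEGF6)
log2(16610/1588) = 3.387  (CCN1)
log2(21.51/99.44) = -2.209  (CASP9)
log2(32623/2686) = 3.602  (MAPK3)
log2(352.3/1600) = -2.183  (CDK9)
log2(10510/14142) = -0.428  (HSPA2)
The largest magnitude belongs to MAPK3.

3.602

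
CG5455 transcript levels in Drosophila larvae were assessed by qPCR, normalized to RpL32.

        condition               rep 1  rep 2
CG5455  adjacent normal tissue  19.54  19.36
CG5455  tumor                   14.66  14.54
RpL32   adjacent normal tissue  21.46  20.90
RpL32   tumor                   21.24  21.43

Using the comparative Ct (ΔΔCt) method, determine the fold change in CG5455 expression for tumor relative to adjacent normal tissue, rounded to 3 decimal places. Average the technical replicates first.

32.111

Mean Ct: CG5455 adjacent normal tissue 19.450; CG5455 tumor 14.600; RpL32 adjacent normal tissue 21.180; RpL32 tumor 21.335
ΔCt(adjacent normal tissue) = 19.450 − 21.180 = -1.730
ΔCt(tumor) = 14.600 − 21.335 = -6.735
ΔΔCt = -6.735 − (-1.730) = -5.005
Fold change = 2^(−(-5.005)) = 2^5.005 = 32.1111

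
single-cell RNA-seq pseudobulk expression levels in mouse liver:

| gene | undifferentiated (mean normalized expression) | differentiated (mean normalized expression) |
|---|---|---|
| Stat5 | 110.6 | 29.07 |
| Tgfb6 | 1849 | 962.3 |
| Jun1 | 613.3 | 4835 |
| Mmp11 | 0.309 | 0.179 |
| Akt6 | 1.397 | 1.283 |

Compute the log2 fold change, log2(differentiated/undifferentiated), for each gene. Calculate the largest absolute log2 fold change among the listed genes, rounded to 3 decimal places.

2.979

log2(29.07/110.6) = -1.928  (Stat5)
log2(962.3/1849) = -0.942  (Tgfb6)
log2(4835/613.3) = 2.979  (Jun1)
log2(0.179/0.309) = -0.788  (Mmp11)
log2(1.283/1.397) = -0.123  (Akt6)
The largest magnitude belongs to Jun1.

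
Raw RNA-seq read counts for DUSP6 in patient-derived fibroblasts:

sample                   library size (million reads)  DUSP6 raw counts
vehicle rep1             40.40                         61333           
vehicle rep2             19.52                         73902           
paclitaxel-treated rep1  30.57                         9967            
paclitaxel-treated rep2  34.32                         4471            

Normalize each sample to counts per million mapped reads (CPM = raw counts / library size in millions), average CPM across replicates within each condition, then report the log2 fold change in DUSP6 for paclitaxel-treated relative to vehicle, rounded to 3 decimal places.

-3.539

CPM(vehicle rep1) = 61333 / 40.40 = 1518.1436
CPM(vehicle rep2) = 73902 / 19.52 = 3785.9631
CPM(paclitaxel-treated rep1) = 9967 / 30.57 = 326.0386
CPM(paclitaxel-treated rep2) = 4471 / 34.32 = 130.2739
mean CPM(vehicle) = 2652.0533; mean CPM(paclitaxel-treated) = 228.1562
Fold change = 228.1562 / 2652.0533 = 0.08603
log2(0.08603) = -3.5390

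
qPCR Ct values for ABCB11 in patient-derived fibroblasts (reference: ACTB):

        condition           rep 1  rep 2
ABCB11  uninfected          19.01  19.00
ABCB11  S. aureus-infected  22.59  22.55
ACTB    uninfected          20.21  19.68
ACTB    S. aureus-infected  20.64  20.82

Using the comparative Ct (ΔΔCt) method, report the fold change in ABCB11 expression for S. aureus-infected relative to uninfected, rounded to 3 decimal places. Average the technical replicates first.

0.146

Mean Ct: ABCB11 uninfected 19.005; ABCB11 S. aureus-infected 22.570; ACTB uninfected 19.945; ACTB S. aureus-infected 20.730
ΔCt(uninfected) = 19.005 − 19.945 = -0.940
ΔCt(S. aureus-infected) = 22.570 − 20.730 = 1.840
ΔΔCt = 1.840 − (-0.940) = 2.780
Fold change = 2^(−2.780) = 0.1456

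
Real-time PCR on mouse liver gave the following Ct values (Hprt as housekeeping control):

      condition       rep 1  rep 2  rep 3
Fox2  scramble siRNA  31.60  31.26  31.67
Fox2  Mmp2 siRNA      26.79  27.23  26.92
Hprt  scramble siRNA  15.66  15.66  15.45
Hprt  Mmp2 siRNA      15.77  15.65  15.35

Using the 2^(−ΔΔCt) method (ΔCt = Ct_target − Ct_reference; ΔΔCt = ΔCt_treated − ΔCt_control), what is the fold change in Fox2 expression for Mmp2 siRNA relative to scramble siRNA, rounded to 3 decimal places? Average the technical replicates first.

23.103

Mean Ct: Fox2 scramble siRNA 31.510; Fox2 Mmp2 siRNA 26.980; Hprt scramble siRNA 15.590; Hprt Mmp2 siRNA 15.590
ΔCt(scramble siRNA) = 31.510 − 15.590 = 15.920
ΔCt(Mmp2 siRNA) = 26.980 − 15.590 = 11.390
ΔΔCt = 11.390 − 15.920 = -4.530
Fold change = 2^(−(-4.530)) = 2^4.530 = 23.1029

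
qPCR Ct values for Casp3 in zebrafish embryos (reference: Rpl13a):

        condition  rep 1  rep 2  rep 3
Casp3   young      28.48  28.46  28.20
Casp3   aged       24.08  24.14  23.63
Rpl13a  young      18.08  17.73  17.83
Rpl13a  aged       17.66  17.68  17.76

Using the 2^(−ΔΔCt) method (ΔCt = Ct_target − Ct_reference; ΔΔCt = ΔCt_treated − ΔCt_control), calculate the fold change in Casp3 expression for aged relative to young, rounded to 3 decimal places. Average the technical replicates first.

19.027

Mean Ct: Casp3 young 28.380; Casp3 aged 23.950; Rpl13a young 17.880; Rpl13a aged 17.700
ΔCt(young) = 28.380 − 17.880 = 10.500
ΔCt(aged) = 23.950 − 17.700 = 6.250
ΔΔCt = 6.250 − 10.500 = -4.250
Fold change = 2^(−(-4.250)) = 2^4.250 = 19.0273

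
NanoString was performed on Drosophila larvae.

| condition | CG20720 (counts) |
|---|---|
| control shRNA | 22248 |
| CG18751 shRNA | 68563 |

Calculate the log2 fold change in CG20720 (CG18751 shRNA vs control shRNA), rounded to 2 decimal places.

Fold change = 68563 / 22248 = 3.0818
log2(3.0818) = 1.624

1.62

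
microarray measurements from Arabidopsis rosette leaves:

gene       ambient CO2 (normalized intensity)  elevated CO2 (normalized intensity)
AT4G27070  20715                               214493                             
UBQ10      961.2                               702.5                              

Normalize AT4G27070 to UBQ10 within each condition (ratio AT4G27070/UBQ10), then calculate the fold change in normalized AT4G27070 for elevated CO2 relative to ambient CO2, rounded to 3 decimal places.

AT4G27070/UBQ10 (ambient CO2) = 20715 / 961.2 = 21.551
AT4G27070/UBQ10 (elevated CO2) = 214493 / 702.5 = 305.33
Fold change = 305.33 / 21.551 = 14.1676

14.168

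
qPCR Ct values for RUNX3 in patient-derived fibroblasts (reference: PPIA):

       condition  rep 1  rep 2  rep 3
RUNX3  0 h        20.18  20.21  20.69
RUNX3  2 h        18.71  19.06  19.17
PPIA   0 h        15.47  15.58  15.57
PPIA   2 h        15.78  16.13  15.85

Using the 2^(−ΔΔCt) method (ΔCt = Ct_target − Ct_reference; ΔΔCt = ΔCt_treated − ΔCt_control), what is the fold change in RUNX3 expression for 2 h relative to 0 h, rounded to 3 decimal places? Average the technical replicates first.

Mean Ct: RUNX3 0 h 20.360; RUNX3 2 h 18.980; PPIA 0 h 15.540; PPIA 2 h 15.920
ΔCt(0 h) = 20.360 − 15.540 = 4.820
ΔCt(2 h) = 18.980 − 15.920 = 3.060
ΔΔCt = 3.060 − 4.820 = -1.760
Fold change = 2^(−(-1.760)) = 2^1.760 = 3.3870

3.387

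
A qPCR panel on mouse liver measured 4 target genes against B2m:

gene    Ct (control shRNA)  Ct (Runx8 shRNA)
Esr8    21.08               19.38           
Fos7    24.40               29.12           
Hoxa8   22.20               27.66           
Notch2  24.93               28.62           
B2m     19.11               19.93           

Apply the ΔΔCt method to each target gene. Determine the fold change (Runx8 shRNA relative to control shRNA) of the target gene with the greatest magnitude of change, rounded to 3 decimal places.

Esr8: ΔΔCt = (19.38−19.93) − (21.08−19.11) = -0.55 − 1.97 = -2.52; fold change = 2^2.52 = 5.736
Fos7: ΔΔCt = (29.12−19.93) − (24.40−19.11) = 9.19 − 5.29 = 3.90; fold change = 2^-3.90 = 0.067
Hoxa8: ΔΔCt = (27.66−19.93) − (22.20−19.11) = 7.73 − 3.09 = 4.64; fold change = 2^-4.64 = 0.040
Notch2: ΔΔCt = (28.62−19.93) − (24.93−19.11) = 8.69 − 5.82 = 2.87; fold change = 2^-2.87 = 0.137
Hoxa8 has the largest |ΔΔCt| = 4.64.

0.040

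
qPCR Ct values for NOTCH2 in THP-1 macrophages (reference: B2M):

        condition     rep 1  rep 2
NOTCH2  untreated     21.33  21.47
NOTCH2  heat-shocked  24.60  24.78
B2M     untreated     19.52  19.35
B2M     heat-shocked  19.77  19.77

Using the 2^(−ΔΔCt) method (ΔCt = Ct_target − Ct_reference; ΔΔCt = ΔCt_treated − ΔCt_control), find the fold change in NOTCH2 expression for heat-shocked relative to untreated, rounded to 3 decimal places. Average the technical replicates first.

Mean Ct: NOTCH2 untreated 21.400; NOTCH2 heat-shocked 24.690; B2M untreated 19.435; B2M heat-shocked 19.770
ΔCt(untreated) = 21.400 − 19.435 = 1.965
ΔCt(heat-shocked) = 24.690 − 19.770 = 4.920
ΔΔCt = 4.920 − 1.965 = 2.955
Fold change = 2^(−2.955) = 0.1290

0.129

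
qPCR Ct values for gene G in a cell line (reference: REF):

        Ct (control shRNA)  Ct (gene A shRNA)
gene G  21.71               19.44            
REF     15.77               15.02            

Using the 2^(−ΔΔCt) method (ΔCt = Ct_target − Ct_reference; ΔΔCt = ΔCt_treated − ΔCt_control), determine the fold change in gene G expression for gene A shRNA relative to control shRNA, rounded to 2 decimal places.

ΔCt(control shRNA) = 21.710 − 15.770 = 5.940
ΔCt(gene A shRNA) = 19.440 − 15.020 = 4.420
ΔΔCt = 4.420 − 5.940 = -1.520
Fold change = 2^(−(-1.520)) = 2^1.520 = 2.868

2.87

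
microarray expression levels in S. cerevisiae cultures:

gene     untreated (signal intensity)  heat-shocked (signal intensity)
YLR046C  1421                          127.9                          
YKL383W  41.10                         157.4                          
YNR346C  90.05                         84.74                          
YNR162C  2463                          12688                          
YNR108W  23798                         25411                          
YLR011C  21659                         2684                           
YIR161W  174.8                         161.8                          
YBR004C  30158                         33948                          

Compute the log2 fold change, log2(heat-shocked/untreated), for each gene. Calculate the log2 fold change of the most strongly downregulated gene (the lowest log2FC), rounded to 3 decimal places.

-3.474

log2(127.9/1421) = -3.474  (YLR046C)
log2(157.4/41.10) = 1.937  (YKL383W)
log2(84.74/90.05) = -0.088  (YNR346C)
log2(12688/2463) = 2.365  (YNR162C)
log2(25411/23798) = 0.095  (YNR108W)
log2(2684/21659) = -3.013  (YLR011C)
log2(161.8/174.8) = -0.111  (YIR161W)
log2(33948/30158) = 0.171  (YBR004C)
YLR046C is most strongly downregulated.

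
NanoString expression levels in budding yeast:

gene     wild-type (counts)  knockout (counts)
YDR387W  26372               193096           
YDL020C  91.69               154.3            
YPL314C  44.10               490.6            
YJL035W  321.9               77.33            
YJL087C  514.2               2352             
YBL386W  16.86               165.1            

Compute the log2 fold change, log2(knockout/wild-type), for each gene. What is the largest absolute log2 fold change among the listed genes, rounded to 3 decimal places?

log2(193096/26372) = 2.872  (YDR387W)
log2(154.3/91.69) = 0.751  (YDL020C)
log2(490.6/44.10) = 3.476  (YPL314C)
log2(77.33/321.9) = -2.058  (YJL035W)
log2(2352/514.2) = 2.193  (YJL087C)
log2(165.1/16.86) = 3.292  (YBL386W)
The largest magnitude belongs to YPL314C.

3.476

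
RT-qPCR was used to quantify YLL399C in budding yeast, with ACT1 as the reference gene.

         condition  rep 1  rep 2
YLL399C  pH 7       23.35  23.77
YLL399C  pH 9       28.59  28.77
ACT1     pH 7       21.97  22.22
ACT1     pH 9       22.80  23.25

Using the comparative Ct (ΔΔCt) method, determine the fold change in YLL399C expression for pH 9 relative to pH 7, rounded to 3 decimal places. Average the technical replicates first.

0.055

Mean Ct: YLL399C pH 7 23.560; YLL399C pH 9 28.680; ACT1 pH 7 22.095; ACT1 pH 9 23.025
ΔCt(pH 7) = 23.560 − 22.095 = 1.465
ΔCt(pH 9) = 28.680 − 23.025 = 5.655
ΔΔCt = 5.655 − 1.465 = 4.190
Fold change = 2^(−4.190) = 0.0548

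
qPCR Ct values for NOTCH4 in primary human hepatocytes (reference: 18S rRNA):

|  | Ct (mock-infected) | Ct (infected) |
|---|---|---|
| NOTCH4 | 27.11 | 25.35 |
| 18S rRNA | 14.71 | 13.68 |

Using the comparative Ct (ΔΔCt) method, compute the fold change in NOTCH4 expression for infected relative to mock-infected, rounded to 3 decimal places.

1.659

ΔCt(mock-infected) = 27.110 − 14.710 = 12.400
ΔCt(infected) = 25.350 − 13.680 = 11.670
ΔΔCt = 11.670 − 12.400 = -0.730
Fold change = 2^(−(-0.730)) = 2^0.730 = 1.6586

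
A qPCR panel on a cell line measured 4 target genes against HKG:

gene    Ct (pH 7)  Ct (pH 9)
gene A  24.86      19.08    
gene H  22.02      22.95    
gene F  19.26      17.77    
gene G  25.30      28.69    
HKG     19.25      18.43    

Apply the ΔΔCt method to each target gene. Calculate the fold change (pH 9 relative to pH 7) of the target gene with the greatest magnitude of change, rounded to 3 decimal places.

gene A: ΔΔCt = (19.08−18.43) − (24.86−19.25) = 0.65 − 5.61 = -4.96; fold change = 2^4.96 = 31.125
gene H: ΔΔCt = (22.95−18.43) − (22.02−19.25) = 4.52 − 2.77 = 1.75; fold change = 2^-1.75 = 0.297
gene F: ΔΔCt = (17.77−18.43) − (19.26−19.25) = -0.66 − 0.01 = -0.67; fold change = 2^0.67 = 1.591
gene G: ΔΔCt = (28.69−18.43) − (25.30−19.25) = 10.26 − 6.05 = 4.21; fold change = 2^-4.21 = 0.054
gene A has the largest |ΔΔCt| = 4.96.

31.125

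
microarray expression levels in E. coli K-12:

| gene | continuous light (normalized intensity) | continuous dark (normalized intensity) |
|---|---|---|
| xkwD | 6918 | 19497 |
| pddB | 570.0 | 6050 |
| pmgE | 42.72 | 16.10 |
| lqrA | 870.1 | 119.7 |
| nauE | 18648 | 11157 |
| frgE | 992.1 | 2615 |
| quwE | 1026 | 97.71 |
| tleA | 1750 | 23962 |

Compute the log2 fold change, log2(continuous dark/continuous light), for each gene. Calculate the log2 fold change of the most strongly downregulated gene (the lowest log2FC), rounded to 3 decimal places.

log2(19497/6918) = 1.495  (xkwD)
log2(6050/570.0) = 3.408  (pddB)
log2(16.10/42.72) = -1.408  (pmgE)
log2(119.7/870.1) = -2.862  (lqrA)
log2(11157/18648) = -0.741  (nauE)
log2(2615/992.1) = 1.398  (frgE)
log2(97.71/1026) = -3.392  (quwE)
log2(23962/1750) = 3.775  (tleA)
quwE is most strongly downregulated.

-3.392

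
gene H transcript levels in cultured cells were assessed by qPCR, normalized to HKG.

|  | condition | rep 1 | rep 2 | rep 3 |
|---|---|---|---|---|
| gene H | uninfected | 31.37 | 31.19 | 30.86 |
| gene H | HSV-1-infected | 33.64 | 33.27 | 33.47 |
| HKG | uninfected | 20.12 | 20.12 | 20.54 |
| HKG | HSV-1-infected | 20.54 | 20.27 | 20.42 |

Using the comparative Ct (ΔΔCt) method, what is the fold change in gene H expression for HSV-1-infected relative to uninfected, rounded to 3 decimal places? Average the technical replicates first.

0.222

Mean Ct: gene H uninfected 31.140; gene H HSV-1-infected 33.460; HKG uninfected 20.260; HKG HSV-1-infected 20.410
ΔCt(uninfected) = 31.140 − 20.260 = 10.880
ΔCt(HSV-1-infected) = 33.460 − 20.410 = 13.050
ΔΔCt = 13.050 − 10.880 = 2.170
Fold change = 2^(−2.170) = 0.2222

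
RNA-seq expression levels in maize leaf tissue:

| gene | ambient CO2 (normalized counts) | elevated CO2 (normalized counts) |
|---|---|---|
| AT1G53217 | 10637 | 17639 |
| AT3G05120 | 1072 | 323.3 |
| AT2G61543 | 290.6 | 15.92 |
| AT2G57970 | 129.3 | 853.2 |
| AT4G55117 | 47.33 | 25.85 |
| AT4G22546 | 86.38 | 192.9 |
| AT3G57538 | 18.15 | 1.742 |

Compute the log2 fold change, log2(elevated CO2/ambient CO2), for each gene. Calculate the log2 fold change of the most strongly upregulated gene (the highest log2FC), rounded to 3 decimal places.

log2(17639/10637) = 0.730  (AT1G53217)
log2(323.3/1072) = -1.729  (AT3G05120)
log2(15.92/290.6) = -4.190  (AT2G61543)
log2(853.2/129.3) = 2.722  (AT2G57970)
log2(25.85/47.33) = -0.873  (AT4G55117)
log2(192.9/86.38) = 1.159  (AT4G22546)
log2(1.742/18.15) = -3.381  (AT3G57538)
AT2G57970 is most strongly upregulated.

2.722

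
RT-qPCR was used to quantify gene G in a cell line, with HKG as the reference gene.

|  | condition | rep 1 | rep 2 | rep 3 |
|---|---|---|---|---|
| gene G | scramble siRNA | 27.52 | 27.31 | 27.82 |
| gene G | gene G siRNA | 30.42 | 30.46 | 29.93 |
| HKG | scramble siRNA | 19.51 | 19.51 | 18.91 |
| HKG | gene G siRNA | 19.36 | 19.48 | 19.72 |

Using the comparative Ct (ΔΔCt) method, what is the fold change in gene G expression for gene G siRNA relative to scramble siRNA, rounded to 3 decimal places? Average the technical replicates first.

0.176

Mean Ct: gene G scramble siRNA 27.550; gene G gene G siRNA 30.270; HKG scramble siRNA 19.310; HKG gene G siRNA 19.520
ΔCt(scramble siRNA) = 27.550 − 19.310 = 8.240
ΔCt(gene G siRNA) = 30.270 − 19.520 = 10.750
ΔΔCt = 10.750 − 8.240 = 2.510
Fold change = 2^(−2.510) = 0.1756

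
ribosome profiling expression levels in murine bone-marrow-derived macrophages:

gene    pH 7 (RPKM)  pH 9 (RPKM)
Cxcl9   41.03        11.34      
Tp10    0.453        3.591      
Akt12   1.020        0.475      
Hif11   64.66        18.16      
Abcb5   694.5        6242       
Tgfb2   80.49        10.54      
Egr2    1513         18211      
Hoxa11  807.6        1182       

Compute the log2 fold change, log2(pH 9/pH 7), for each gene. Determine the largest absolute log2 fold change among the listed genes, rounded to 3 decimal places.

log2(11.34/41.03) = -1.855  (Cxcl9)
log2(3.591/0.453) = 2.987  (Tp10)
log2(0.475/1.020) = -1.103  (Akt12)
log2(18.16/64.66) = -1.832  (Hif11)
log2(6242/694.5) = 3.168  (Abcb5)
log2(10.54/80.49) = -2.933  (Tgfb2)
log2(18211/1513) = 3.589  (Egr2)
log2(1182/807.6) = 0.550  (Hoxa11)
The largest magnitude belongs to Egr2.

3.589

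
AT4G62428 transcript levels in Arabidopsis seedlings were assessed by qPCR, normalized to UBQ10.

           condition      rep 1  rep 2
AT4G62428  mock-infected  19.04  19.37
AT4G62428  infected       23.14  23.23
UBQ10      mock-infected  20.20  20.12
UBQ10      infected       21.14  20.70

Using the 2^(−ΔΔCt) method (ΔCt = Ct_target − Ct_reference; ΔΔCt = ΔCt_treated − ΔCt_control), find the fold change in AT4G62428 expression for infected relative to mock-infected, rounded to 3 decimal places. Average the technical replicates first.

Mean Ct: AT4G62428 mock-infected 19.205; AT4G62428 infected 23.185; UBQ10 mock-infected 20.160; UBQ10 infected 20.920
ΔCt(mock-infected) = 19.205 − 20.160 = -0.955
ΔCt(infected) = 23.185 − 20.920 = 2.265
ΔΔCt = 2.265 − (-0.955) = 3.220
Fold change = 2^(−3.220) = 0.1073

0.107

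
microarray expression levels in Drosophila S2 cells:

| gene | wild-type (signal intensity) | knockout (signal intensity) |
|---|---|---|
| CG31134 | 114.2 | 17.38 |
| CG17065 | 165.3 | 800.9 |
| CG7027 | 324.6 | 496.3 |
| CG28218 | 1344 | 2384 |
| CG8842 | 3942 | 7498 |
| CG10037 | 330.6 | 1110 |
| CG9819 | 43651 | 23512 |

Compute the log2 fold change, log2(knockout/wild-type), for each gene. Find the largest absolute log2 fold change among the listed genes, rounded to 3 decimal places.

2.716

log2(17.38/114.2) = -2.716  (CG31134)
log2(800.9/165.3) = 2.277  (CG17065)
log2(496.3/324.6) = 0.613  (CG7027)
log2(2384/1344) = 0.827  (CG28218)
log2(7498/3942) = 0.928  (CG8842)
log2(1110/330.6) = 1.747  (CG10037)
log2(23512/43651) = -0.893  (CG9819)
The largest magnitude belongs to CG31134.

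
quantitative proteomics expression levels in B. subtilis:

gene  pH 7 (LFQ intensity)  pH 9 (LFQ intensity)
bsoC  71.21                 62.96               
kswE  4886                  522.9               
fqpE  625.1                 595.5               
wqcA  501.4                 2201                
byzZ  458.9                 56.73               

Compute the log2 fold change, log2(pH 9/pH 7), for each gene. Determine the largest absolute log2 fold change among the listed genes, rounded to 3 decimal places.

3.224

log2(62.96/71.21) = -0.178  (bsoC)
log2(522.9/4886) = -3.224  (kswE)
log2(595.5/625.1) = -0.070  (fqpE)
log2(2201/501.4) = 2.134  (wqcA)
log2(56.73/458.9) = -3.016  (byzZ)
The largest magnitude belongs to kswE.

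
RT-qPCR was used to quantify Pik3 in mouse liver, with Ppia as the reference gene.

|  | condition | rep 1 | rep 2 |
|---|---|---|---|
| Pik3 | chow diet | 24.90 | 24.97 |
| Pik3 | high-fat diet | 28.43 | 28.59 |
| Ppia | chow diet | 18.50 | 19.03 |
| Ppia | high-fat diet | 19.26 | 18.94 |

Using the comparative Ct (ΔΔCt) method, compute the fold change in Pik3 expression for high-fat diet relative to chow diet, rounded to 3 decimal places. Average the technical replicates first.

Mean Ct: Pik3 chow diet 24.935; Pik3 high-fat diet 28.510; Ppia chow diet 18.765; Ppia high-fat diet 19.100
ΔCt(chow diet) = 24.935 − 18.765 = 6.170
ΔCt(high-fat diet) = 28.510 − 19.100 = 9.410
ΔΔCt = 9.410 − 6.170 = 3.240
Fold change = 2^(−3.240) = 0.1058

0.106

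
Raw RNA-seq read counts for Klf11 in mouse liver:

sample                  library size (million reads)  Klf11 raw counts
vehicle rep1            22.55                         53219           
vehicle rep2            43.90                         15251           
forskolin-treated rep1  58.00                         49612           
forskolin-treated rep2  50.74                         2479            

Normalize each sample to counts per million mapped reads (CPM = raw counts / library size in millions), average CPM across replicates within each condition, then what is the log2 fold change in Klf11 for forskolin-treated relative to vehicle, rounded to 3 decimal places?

-1.582

CPM(vehicle rep1) = 53219 / 22.55 = 2360.0443
CPM(vehicle rep2) = 15251 / 43.90 = 347.4032
CPM(forskolin-treated rep1) = 49612 / 58.00 = 855.3793
CPM(forskolin-treated rep2) = 2479 / 50.74 = 48.8569
mean CPM(vehicle) = 1353.7238; mean CPM(forskolin-treated) = 452.1181
Fold change = 452.1181 / 1353.7238 = 0.33398
log2(0.33398) = -1.5822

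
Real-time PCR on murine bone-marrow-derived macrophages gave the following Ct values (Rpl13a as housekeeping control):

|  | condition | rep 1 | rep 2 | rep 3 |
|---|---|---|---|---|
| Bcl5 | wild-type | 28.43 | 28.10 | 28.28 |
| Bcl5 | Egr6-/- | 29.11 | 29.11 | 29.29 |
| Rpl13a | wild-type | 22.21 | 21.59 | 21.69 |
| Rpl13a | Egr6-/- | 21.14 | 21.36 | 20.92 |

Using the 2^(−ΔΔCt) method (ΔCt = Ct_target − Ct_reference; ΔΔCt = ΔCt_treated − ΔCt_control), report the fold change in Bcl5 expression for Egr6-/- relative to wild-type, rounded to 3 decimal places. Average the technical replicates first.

0.332

Mean Ct: Bcl5 wild-type 28.270; Bcl5 Egr6-/- 29.170; Rpl13a wild-type 21.830; Rpl13a Egr6-/- 21.140
ΔCt(wild-type) = 28.270 − 21.830 = 6.440
ΔCt(Egr6-/-) = 29.170 − 21.140 = 8.030
ΔΔCt = 8.030 − 6.440 = 1.590
Fold change = 2^(−1.590) = 0.3322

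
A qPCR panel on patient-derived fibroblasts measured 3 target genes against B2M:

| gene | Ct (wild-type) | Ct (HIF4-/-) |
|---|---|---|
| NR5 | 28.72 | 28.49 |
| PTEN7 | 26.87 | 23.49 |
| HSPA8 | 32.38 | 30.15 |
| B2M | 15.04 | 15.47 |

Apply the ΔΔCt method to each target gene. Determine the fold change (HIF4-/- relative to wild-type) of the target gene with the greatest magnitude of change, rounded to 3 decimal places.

14.026

NR5: ΔΔCt = (28.49−15.47) − (28.72−15.04) = 13.02 − 13.68 = -0.66; fold change = 2^0.66 = 1.580
PTEN7: ΔΔCt = (23.49−15.47) − (26.87−15.04) = 8.02 − 11.83 = -3.81; fold change = 2^3.81 = 14.026
HSPA8: ΔΔCt = (30.15−15.47) − (32.38−15.04) = 14.68 − 17.34 = -2.66; fold change = 2^2.66 = 6.320
PTEN7 has the largest |ΔΔCt| = 3.81.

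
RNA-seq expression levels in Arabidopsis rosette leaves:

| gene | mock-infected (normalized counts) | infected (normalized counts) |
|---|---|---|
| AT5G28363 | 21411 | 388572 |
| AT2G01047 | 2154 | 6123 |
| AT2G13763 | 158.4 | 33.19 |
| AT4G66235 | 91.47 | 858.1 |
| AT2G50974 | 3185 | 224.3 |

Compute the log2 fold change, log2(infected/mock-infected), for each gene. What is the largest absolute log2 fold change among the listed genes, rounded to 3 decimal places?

4.182

log2(388572/21411) = 4.182  (AT5G28363)
log2(6123/2154) = 1.507  (AT2G01047)
log2(33.19/158.4) = -2.255  (AT2G13763)
log2(858.1/91.47) = 3.230  (AT4G66235)
log2(224.3/3185) = -3.828  (AT2G50974)
The largest magnitude belongs to AT5G28363.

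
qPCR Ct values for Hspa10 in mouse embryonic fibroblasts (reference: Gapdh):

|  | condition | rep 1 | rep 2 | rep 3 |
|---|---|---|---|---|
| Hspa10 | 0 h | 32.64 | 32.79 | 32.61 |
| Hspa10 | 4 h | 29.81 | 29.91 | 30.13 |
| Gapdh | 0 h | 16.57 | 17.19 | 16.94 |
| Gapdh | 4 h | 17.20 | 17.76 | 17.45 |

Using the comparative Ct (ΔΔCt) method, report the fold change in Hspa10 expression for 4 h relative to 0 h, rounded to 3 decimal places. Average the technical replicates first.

9.849

Mean Ct: Hspa10 0 h 32.680; Hspa10 4 h 29.950; Gapdh 0 h 16.900; Gapdh 4 h 17.470
ΔCt(0 h) = 32.680 − 16.900 = 15.780
ΔCt(4 h) = 29.950 − 17.470 = 12.480
ΔΔCt = 12.480 − 15.780 = -3.300
Fold change = 2^(−(-3.300)) = 2^3.300 = 9.8492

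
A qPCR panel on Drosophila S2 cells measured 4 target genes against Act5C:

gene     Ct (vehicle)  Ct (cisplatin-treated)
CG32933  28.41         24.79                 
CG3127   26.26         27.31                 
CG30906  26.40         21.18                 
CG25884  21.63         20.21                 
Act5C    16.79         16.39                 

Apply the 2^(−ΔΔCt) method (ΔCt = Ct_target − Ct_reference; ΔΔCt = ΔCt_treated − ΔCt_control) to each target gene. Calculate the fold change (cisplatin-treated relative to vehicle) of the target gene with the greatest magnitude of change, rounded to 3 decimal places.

28.246

CG32933: ΔΔCt = (24.79−16.39) − (28.41−16.79) = 8.40 − 11.62 = -3.22; fold change = 2^3.22 = 9.318
CG3127: ΔΔCt = (27.31−16.39) − (26.26−16.79) = 10.92 − 9.47 = 1.45; fold change = 2^-1.45 = 0.366
CG30906: ΔΔCt = (21.18−16.39) − (26.40−16.79) = 4.79 − 9.61 = -4.82; fold change = 2^4.82 = 28.246
CG25884: ΔΔCt = (20.21−16.39) − (21.63−16.79) = 3.82 − 4.84 = -1.02; fold change = 2^1.02 = 2.028
CG30906 has the largest |ΔΔCt| = 4.82.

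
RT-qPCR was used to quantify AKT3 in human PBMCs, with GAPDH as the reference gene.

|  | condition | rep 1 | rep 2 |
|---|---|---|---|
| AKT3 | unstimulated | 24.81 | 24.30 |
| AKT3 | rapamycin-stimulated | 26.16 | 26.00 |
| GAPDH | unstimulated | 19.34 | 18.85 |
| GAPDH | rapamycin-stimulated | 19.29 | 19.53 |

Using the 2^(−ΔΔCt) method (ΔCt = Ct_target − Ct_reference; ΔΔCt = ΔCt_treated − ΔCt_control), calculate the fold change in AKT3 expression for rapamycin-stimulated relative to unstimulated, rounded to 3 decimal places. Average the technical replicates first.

Mean Ct: AKT3 unstimulated 24.555; AKT3 rapamycin-stimulated 26.080; GAPDH unstimulated 19.095; GAPDH rapamycin-stimulated 19.410
ΔCt(unstimulated) = 24.555 − 19.095 = 5.460
ΔCt(rapamycin-stimulated) = 26.080 − 19.410 = 6.670
ΔΔCt = 6.670 − 5.460 = 1.210
Fold change = 2^(−1.210) = 0.4323

0.432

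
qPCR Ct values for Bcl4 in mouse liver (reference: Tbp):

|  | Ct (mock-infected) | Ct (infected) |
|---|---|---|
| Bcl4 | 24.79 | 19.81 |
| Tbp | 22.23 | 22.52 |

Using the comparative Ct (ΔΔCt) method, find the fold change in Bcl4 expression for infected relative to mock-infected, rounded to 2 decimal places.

38.59

ΔCt(mock-infected) = 24.790 − 22.230 = 2.560
ΔCt(infected) = 19.810 − 22.520 = -2.710
ΔΔCt = -2.710 − 2.560 = -5.270
Fold change = 2^(−(-5.270)) = 2^5.270 = 38.586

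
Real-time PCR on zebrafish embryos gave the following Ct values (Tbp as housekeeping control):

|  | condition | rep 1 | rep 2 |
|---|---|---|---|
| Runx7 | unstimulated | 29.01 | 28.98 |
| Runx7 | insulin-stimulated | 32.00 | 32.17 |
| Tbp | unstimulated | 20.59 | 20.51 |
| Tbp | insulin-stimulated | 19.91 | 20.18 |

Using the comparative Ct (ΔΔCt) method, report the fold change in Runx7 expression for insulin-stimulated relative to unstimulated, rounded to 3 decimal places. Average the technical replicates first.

0.083

Mean Ct: Runx7 unstimulated 28.995; Runx7 insulin-stimulated 32.085; Tbp unstimulated 20.550; Tbp insulin-stimulated 20.045
ΔCt(unstimulated) = 28.995 − 20.550 = 8.445
ΔCt(insulin-stimulated) = 32.085 − 20.045 = 12.040
ΔΔCt = 12.040 − 8.445 = 3.595
Fold change = 2^(−3.595) = 0.0828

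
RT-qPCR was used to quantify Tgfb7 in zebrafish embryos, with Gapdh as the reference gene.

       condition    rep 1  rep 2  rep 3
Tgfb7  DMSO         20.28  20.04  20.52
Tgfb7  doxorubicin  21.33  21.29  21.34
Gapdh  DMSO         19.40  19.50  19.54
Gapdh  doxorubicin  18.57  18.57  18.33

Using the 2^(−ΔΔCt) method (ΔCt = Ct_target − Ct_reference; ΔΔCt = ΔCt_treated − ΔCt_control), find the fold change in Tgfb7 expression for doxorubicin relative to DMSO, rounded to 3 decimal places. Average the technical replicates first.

Mean Ct: Tgfb7 DMSO 20.280; Tgfb7 doxorubicin 21.320; Gapdh DMSO 19.480; Gapdh doxorubicin 18.490
ΔCt(DMSO) = 20.280 − 19.480 = 0.800
ΔCt(doxorubicin) = 21.320 − 18.490 = 2.830
ΔΔCt = 2.830 − 0.800 = 2.030
Fold change = 2^(−2.030) = 0.2449

0.245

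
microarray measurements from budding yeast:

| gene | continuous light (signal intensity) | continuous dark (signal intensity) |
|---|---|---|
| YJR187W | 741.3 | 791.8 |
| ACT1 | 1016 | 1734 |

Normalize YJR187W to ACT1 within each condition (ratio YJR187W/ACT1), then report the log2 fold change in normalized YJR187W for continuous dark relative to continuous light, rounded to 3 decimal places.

YJR187W/ACT1 (continuous light) = 741.3 / 1016 = 0.72963
YJR187W/ACT1 (continuous dark) = 791.8 / 1734 = 0.45663
Fold change = 0.45663 / 0.72963 = 0.6258
log2(0.6258) = -0.6761

-0.676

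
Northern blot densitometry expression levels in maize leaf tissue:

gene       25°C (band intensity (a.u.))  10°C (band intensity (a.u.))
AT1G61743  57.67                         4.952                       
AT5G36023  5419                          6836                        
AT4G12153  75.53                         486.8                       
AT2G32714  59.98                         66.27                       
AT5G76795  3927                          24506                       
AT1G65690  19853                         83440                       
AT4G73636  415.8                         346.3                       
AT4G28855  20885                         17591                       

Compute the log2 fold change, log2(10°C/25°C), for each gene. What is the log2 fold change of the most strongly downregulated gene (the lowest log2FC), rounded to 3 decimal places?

-3.542

log2(4.952/57.67) = -3.542  (AT1G61743)
log2(6836/5419) = 0.335  (AT5G36023)
log2(486.8/75.53) = 2.688  (AT4G12153)
log2(66.27/59.98) = 0.144  (AT2G32714)
log2(24506/3927) = 2.642  (AT5G76795)
log2(83440/19853) = 2.071  (AT1G65690)
log2(346.3/415.8) = -0.264  (AT4G73636)
log2(17591/20885) = -0.248  (AT4G28855)
AT1G61743 is most strongly downregulated.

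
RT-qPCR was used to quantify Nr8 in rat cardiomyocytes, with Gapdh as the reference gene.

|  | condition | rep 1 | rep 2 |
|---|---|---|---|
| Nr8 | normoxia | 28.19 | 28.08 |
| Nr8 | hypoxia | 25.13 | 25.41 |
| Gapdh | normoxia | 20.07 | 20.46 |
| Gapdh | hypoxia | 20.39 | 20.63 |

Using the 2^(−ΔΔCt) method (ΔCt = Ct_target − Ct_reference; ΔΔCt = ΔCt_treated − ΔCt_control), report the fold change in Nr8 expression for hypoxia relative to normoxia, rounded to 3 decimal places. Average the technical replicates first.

Mean Ct: Nr8 normoxia 28.135; Nr8 hypoxia 25.270; Gapdh normoxia 20.265; Gapdh hypoxia 20.510
ΔCt(normoxia) = 28.135 − 20.265 = 7.870
ΔCt(hypoxia) = 25.270 − 20.510 = 4.760
ΔΔCt = 4.760 − 7.870 = -3.110
Fold change = 2^(−(-3.110)) = 2^3.110 = 8.6338

8.634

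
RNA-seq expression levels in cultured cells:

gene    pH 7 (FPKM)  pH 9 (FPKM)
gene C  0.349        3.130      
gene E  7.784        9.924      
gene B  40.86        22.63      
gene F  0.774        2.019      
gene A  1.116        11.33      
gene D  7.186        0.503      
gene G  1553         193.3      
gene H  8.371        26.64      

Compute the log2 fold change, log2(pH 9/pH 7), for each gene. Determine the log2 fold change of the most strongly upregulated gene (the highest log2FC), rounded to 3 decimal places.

3.344

log2(3.130/0.349) = 3.165  (gene C)
log2(9.924/7.784) = 0.350  (gene E)
log2(22.63/40.86) = -0.852  (gene B)
log2(2.019/0.774) = 1.383  (gene F)
log2(11.33/1.116) = 3.344  (gene A)
log2(0.503/7.186) = -3.837  (gene D)
log2(193.3/1553) = -3.006  (gene G)
log2(26.64/8.371) = 1.670  (gene H)
gene A is most strongly upregulated.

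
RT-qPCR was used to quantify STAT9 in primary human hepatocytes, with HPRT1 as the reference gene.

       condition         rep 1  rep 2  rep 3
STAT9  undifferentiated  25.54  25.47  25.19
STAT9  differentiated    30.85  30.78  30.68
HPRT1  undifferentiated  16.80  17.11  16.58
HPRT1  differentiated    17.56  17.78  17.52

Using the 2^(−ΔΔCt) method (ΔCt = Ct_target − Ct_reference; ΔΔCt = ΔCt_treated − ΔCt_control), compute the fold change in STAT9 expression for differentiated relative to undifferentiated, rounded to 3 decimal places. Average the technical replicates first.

0.042

Mean Ct: STAT9 undifferentiated 25.400; STAT9 differentiated 30.770; HPRT1 undifferentiated 16.830; HPRT1 differentiated 17.620
ΔCt(undifferentiated) = 25.400 − 16.830 = 8.570
ΔCt(differentiated) = 30.770 − 17.620 = 13.150
ΔΔCt = 13.150 − 8.570 = 4.580
Fold change = 2^(−4.580) = 0.0418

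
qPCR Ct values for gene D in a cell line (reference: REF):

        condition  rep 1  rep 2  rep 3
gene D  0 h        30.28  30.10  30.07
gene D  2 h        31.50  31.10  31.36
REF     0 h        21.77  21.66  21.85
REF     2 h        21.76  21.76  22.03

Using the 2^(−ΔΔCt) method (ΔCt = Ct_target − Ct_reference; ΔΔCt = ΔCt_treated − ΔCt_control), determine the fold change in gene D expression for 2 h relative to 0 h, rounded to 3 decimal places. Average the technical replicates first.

Mean Ct: gene D 0 h 30.150; gene D 2 h 31.320; REF 0 h 21.760; REF 2 h 21.850
ΔCt(0 h) = 30.150 − 21.760 = 8.390
ΔCt(2 h) = 31.320 − 21.850 = 9.470
ΔΔCt = 9.470 − 8.390 = 1.080
Fold change = 2^(−1.080) = 0.4730

0.473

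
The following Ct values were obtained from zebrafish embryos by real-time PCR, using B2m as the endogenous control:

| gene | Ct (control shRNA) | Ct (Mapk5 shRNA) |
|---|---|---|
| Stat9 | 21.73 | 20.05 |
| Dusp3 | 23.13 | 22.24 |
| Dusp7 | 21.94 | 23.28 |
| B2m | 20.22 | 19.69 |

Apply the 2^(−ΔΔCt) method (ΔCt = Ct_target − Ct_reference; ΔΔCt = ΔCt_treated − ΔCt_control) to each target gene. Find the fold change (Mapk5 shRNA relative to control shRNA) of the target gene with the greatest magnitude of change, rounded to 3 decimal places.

0.274

Stat9: ΔΔCt = (20.05−19.69) − (21.73−20.22) = 0.36 − 1.51 = -1.15; fold change = 2^1.15 = 2.219
Dusp3: ΔΔCt = (22.24−19.69) − (23.13−20.22) = 2.55 − 2.91 = -0.36; fold change = 2^0.36 = 1.283
Dusp7: ΔΔCt = (23.28−19.69) − (21.94−20.22) = 3.59 − 1.72 = 1.87; fold change = 2^-1.87 = 0.274
Dusp7 has the largest |ΔΔCt| = 1.87.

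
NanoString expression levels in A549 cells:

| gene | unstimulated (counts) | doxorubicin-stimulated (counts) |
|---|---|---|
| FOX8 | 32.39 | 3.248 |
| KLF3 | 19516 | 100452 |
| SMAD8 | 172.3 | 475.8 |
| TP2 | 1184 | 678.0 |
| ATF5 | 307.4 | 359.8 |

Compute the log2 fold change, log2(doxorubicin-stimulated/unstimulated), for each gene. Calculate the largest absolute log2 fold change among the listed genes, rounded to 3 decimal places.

log2(3.248/32.39) = -3.318  (FOX8)
log2(100452/19516) = 2.364  (KLF3)
log2(475.8/172.3) = 1.465  (SMAD8)
log2(678.0/1184) = -0.804  (TP2)
log2(359.8/307.4) = 0.227  (ATF5)
The largest magnitude belongs to FOX8.

3.318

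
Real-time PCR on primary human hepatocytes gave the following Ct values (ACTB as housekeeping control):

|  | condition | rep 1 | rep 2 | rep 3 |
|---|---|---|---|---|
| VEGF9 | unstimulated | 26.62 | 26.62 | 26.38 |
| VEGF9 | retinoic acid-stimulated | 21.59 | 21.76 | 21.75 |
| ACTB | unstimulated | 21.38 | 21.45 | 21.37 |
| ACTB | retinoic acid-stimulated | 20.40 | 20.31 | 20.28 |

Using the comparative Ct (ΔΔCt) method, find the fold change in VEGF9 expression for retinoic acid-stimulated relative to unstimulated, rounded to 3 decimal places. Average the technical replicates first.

Mean Ct: VEGF9 unstimulated 26.540; VEGF9 retinoic acid-stimulated 21.700; ACTB unstimulated 21.400; ACTB retinoic acid-stimulated 20.330
ΔCt(unstimulated) = 26.540 − 21.400 = 5.140
ΔCt(retinoic acid-stimulated) = 21.700 − 20.330 = 1.370
ΔΔCt = 1.370 − 5.140 = -3.770
Fold change = 2^(−(-3.770)) = 2^3.770 = 13.6422

13.642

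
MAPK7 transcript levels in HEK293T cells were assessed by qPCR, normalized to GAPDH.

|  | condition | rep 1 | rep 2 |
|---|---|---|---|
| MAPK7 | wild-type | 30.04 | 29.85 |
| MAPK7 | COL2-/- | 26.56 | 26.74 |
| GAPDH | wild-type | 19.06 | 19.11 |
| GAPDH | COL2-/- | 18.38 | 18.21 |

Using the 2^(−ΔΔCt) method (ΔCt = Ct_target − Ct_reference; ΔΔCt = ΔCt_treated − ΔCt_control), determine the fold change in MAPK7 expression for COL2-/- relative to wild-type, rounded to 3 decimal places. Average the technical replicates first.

Mean Ct: MAPK7 wild-type 29.945; MAPK7 COL2-/- 26.650; GAPDH wild-type 19.085; GAPDH COL2-/- 18.295
ΔCt(wild-type) = 29.945 − 19.085 = 10.860
ΔCt(COL2-/-) = 26.650 − 18.295 = 8.355
ΔΔCt = 8.355 − 10.860 = -2.505
Fold change = 2^(−(-2.505)) = 2^2.505 = 5.6765

5.676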